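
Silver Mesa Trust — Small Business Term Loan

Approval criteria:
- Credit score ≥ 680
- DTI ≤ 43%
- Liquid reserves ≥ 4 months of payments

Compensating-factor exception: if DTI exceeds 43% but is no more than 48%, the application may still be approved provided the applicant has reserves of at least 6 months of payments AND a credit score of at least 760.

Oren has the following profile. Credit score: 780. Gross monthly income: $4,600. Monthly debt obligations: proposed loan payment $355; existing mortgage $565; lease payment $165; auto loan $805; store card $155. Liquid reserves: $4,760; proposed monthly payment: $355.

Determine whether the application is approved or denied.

Approved

Credit score 780 ≥ 680 (meets base)
Total debts = (355 + 565 + 165 + 805 + 155) = 2,045. DTI: 2,045 ÷ 4,600 = 44.5%, over the 43% base limit.
Liquid reserves cover 4,760/355 = 13.4 months — ≥ 4 required
44.5% falls in the override range (43%–48%), so the compensating-factor test applies.
Reserves 13.4 ≥ 6 months; credit score 780 ≥ 760.
Both compensating conditions met → exception applies.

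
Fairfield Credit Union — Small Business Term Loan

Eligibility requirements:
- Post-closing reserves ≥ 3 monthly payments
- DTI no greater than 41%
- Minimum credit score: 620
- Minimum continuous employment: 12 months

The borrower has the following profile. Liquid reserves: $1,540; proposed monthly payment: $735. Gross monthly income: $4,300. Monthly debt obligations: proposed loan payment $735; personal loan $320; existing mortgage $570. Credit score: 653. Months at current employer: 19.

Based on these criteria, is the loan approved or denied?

Denied

Reserves: 1,540 ÷ 735 = 2.1 months (below 3-month minimum)
Total monthly debts = (735 + 320 + 570) = 1,625. DTI: 1,625 ÷ 4,300 = 37.8%, within the 41% cap
Credit score 653 ≥ 620 (meets)
Employment 19 ≥ 12 months
Fails on reserves.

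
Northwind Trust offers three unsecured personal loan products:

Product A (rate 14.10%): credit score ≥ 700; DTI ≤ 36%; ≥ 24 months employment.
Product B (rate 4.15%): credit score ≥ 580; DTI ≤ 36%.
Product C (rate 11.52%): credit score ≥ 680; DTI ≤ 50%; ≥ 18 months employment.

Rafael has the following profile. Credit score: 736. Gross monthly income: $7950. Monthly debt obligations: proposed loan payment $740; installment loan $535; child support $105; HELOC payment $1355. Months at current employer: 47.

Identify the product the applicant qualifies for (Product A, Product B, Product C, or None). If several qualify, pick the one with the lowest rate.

Product B

Total debts = (740 + 535 + 105 + 1,355) = 2,735; DTI = 2,735/7,950 = 34.4%.
Product A: score 736 ≥ 700; DTI 34.4% ≤ 36%; employment 47 ≥ 24 mo → qualifies.
Product B: score 736 ≥ 580; DTI 34.4% ≤ 36% → qualifies.
Product C: score 736 ≥ 680; DTI 34.4% ≤ 50%; employment 47 ≥ 18 mo → qualifies.
Qualifying: Product A, Product B, Product C. Lowest rate is 4.15% → Product B.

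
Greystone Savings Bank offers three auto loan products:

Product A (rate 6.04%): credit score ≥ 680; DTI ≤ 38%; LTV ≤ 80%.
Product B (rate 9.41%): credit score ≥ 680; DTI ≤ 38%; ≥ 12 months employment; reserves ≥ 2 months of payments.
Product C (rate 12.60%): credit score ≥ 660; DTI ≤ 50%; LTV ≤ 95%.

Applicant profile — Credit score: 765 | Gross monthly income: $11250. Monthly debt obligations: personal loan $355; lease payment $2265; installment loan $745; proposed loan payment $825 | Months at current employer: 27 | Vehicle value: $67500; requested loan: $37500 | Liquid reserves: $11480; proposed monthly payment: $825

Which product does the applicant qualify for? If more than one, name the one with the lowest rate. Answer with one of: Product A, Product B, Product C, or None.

Total debts = (355 + 2,265 + 745 + 825) = 4,190; DTI = 4,190/11,250 = 37.2%.
LTV = 37,500/67,500 = 55.6%.
Reserves = 11,480/825 = 13.9 months.
Product A: score 765 ≥ 680; DTI 37.2% ≤ 38%; LTV 55.6% ≤ 80% → qualifies.
Product B: score 765 ≥ 680; DTI 37.2% ≤ 38%; employment 27 ≥ 12 mo; reserves 13.9 ≥ 2 mo → qualifies.
Product C: score 765 ≥ 660; DTI 37.2% ≤ 50%; LTV 55.6% ≤ 95% → qualifies.
Qualifying: Product A, Product B, Product C. Lowest rate is 6.04% → Product A.

Product A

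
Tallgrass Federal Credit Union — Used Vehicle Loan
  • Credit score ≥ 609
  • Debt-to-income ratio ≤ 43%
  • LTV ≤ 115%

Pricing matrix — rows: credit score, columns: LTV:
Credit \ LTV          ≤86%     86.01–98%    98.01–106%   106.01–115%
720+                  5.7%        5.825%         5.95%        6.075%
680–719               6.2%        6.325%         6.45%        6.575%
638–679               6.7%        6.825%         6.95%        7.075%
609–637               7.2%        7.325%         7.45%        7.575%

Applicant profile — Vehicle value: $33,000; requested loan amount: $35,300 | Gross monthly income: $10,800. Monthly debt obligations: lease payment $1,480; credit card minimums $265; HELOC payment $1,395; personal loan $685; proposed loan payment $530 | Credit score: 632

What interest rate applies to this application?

Credit score 632 ≥ 609; Total monthly debts = (1,480 + 265 + 1,395 + 685 + 530) = 4,355. DTI: 4,355 ÷ 10,800 = 40.3%, within the 43% cap
LTV: 35,300 ÷ 33,000 = 107%, within 115% cap
Score 632 is in the 609–637 band; LTV 107% is in the 106.01–115% band → 7.575%.

7.575%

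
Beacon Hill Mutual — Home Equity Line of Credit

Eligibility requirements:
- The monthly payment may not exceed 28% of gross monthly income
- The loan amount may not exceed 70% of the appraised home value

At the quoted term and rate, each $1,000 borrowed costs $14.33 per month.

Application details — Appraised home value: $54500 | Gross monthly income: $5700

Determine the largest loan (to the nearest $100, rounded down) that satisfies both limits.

Payment cap: 28% × $5,700 = $1,596/month.
At $14.33 per $1,000, that supports 1,596/14.33 × 1,000 ≈ $111,374 → $111,300.
LTV cap: 70% × $54,500 = $38,150 → $38,100.
Binding constraint: loan-to-value.

$38,100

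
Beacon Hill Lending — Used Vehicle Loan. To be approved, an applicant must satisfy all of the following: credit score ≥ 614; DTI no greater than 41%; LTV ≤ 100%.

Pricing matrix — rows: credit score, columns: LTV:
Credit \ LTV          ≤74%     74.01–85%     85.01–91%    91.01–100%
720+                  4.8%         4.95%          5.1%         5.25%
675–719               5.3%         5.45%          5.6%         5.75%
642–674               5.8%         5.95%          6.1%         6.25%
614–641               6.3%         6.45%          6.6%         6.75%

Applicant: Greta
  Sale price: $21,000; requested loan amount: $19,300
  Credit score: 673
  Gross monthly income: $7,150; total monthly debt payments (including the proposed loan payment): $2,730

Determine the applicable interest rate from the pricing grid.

Credit score 673 ≥ 614; DTI = 2,730/7,150 = 38.2% ≤ 41%
LTV = 19,300/21,000 = 91.9% ≤ 100%
Row: 673 falls in 642–674. Column: 91.9% falls in 91.01–100%. Rate = 6.25%.

6.25%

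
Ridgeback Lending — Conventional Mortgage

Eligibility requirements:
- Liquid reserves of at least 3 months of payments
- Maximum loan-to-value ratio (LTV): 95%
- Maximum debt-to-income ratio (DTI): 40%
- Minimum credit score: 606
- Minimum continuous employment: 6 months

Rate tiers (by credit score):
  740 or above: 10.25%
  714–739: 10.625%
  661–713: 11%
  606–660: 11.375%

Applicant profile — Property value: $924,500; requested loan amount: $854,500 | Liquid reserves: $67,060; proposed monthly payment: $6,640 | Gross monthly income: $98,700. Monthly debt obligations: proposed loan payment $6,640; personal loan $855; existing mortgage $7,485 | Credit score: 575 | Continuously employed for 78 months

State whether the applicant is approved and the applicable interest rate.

Credit score 575 < 606 (below minimum)
Employment 78 ≥ 6 months
Total monthly debts = (6,640 + 855 + 7,485) = 14,980. DTI = 14,980/98,700 = 15.2% ≤ 40%
LTV: 854,500 ÷ 924,500 = 92.4%, within 95% cap
Liquid reserves cover 67,060/6,640 = 10.1 months — ≥ 3 required
Not all requirements met → denied.

Denied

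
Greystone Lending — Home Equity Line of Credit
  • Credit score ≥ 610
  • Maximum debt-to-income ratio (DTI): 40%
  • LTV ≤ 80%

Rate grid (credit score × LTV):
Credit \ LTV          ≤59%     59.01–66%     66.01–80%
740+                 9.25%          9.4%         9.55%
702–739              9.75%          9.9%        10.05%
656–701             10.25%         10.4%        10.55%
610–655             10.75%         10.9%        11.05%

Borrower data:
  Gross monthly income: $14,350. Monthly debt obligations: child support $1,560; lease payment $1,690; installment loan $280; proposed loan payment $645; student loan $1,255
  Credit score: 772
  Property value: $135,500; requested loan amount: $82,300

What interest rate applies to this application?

Credit score 772 ≥ 610; Total monthly debts = (1,560 + 1,690 + 280 + 645 + 1,255) = 5,430. DTI = 5,430/14,350 = 37.8% ≤ 40%
LTV = 82,300/135,500 = 60.7% ≤ 80%
Row: 772 falls in 740+. Column: 60.7% falls in 59.01–66%. Rate = 9.4%.

9.4%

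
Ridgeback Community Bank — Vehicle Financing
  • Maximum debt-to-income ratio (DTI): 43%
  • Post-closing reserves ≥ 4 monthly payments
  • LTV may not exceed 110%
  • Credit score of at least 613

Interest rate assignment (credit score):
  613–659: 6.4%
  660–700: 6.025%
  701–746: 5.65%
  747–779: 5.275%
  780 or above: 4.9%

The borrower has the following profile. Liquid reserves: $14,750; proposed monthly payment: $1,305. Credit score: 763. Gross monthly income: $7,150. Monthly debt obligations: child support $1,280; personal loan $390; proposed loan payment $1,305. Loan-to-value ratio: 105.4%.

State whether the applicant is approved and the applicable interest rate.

Credit score 763 ≥ 613 (meets minimum)
Reserves = 14,750/1,305 = 11.3 months ≥ 4
LTV 105.4% ≤ 110%
Total monthly debts = (1,280 + 390 + 1,305) = 2,975. DTI: 2,975 ÷ 7,150 = 41.6%, within the 43% cap
All requirements met. Score 763 falls in the 747–779 tier → 5.275%.

Approved at 5.275%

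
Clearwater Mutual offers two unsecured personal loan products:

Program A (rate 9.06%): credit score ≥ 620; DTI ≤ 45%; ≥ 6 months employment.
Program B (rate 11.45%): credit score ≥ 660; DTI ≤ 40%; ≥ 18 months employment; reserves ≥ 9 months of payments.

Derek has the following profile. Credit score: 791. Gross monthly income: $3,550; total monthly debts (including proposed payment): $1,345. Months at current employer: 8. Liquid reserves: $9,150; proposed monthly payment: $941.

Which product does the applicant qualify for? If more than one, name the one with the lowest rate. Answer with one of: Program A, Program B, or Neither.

Program A

DTI = 1,345/3,550 = 37.9%.
Reserves = 9,150/941 = 9.7 months.
Program A: score 791 ≥ 620; DTI 37.9% ≤ 45%; employment 8 ≥ 6 mo → qualifies.
Program B: score 791 ≥ 660; DTI 37.9% ≤ 40%; employment 8 < 18 mo; reserves 9.7 ≥ 9 mo → does not qualify.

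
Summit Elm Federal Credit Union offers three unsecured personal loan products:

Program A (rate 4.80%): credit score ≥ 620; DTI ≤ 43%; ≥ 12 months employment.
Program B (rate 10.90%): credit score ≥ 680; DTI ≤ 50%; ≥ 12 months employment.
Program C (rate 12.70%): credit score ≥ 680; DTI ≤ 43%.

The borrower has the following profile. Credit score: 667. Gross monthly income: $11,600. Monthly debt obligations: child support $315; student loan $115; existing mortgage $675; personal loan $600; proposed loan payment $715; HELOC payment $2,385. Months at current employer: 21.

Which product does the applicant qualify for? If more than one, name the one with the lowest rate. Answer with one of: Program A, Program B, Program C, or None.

Total debts = (315 + 115 + 675 + 600 + 715 + 2,385) = 4,805; DTI = 4,805/11,600 = 41.4%.
Program A: score 667 ≥ 620; DTI 41.4% ≤ 43%; employment 21 ≥ 12 mo → qualifies.
Program B: score 667 < 680; DTI 41.4% ≤ 50%; employment 21 ≥ 12 mo → does not qualify.
Program C: score 667 < 680; DTI 41.4% ≤ 43% → does not qualify.

Program A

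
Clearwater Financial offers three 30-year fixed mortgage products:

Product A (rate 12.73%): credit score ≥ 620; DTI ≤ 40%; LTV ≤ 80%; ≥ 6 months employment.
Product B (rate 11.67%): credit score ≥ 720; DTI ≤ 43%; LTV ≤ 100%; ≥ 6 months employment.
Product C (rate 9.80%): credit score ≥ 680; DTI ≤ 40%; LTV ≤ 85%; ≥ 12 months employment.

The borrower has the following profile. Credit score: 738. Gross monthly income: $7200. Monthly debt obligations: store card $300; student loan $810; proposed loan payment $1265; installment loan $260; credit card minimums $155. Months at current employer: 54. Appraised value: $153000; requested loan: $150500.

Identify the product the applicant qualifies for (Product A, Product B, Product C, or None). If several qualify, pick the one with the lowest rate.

Product B

Total debts = (300 + 810 + 1,265 + 260 + 155) = 2,790; DTI = 2,790/7,200 = 38.8%.
LTV = 150,500/153,000 = 98.4%.
Product A: score 738 ≥ 620; DTI 38.8% ≤ 40%; LTV 98.4% > 80%; employment 54 ≥ 6 mo → does not qualify.
Product B: score 738 ≥ 720; DTI 38.8% ≤ 43%; LTV 98.4% ≤ 100%; employment 54 ≥ 6 mo → qualifies.
Product C: score 738 ≥ 680; DTI 38.8% ≤ 40%; LTV 98.4% > 85%; employment 54 ≥ 12 mo → does not qualify.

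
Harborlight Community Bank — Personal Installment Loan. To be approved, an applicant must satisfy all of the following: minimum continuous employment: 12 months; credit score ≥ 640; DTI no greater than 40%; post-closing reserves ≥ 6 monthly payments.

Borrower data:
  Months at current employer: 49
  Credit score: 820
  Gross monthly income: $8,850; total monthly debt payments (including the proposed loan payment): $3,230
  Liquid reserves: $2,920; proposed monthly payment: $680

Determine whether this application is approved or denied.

Denied

Employment 49 ≥ 12 months
Credit score 820 ≥ 640 (meets)
DTI = 3,230/8,850 = 36.5% ≤ 40%
Reserves = 2,920/680 = 4.3 months < 6
Fails on reserves.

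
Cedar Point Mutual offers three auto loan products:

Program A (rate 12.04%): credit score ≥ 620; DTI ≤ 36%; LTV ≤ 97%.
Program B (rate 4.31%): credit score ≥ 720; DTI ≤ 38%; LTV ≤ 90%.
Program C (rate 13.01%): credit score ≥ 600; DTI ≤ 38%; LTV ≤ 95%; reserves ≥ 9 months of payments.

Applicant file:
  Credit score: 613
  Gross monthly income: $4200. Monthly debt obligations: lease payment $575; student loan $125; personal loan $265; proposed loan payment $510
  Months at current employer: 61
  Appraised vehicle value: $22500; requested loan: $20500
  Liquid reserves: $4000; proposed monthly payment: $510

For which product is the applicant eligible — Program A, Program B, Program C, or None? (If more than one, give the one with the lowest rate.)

Total debts = (575 + 125 + 265 + 510) = 1,475; DTI = 1,475/4,200 = 35.1%.
LTV = 20,500/22,500 = 91.1%.
Reserves = 4,000/510 = 7.8 months.
Program A: score 613 < 620; DTI 35.1% ≤ 36%; LTV 91.1% ≤ 97% → does not qualify.
Program B: score 613 < 720; DTI 35.1% ≤ 38%; LTV 91.1% > 90% → does not qualify.
Program C: score 613 ≥ 600; DTI 35.1% ≤ 38%; LTV 91.1% ≤ 95%; reserves 7.8 < 9 mo → does not qualify.

None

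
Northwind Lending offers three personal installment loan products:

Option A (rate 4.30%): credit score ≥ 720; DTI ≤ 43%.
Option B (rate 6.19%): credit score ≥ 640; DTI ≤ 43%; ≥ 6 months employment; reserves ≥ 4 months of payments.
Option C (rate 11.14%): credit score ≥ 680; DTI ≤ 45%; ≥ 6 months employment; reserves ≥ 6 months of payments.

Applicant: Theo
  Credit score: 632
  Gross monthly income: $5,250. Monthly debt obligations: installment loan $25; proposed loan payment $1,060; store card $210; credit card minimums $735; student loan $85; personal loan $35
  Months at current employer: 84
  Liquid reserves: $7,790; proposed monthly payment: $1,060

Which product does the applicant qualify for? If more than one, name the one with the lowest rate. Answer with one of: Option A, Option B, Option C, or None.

Total debts = (25 + 1,060 + 210 + 735 + 85 + 35) = 2,150; DTI = 2,150/5,250 = 41%.
Reserves = 7,790/1,060 = 7.3 months.
Option A: score 632 < 720; DTI 41% ≤ 43% → does not qualify.
Option B: score 632 < 640; DTI 41% ≤ 43%; employment 84 ≥ 6 mo; reserves 7.3 ≥ 4 mo → does not qualify.
Option C: score 632 < 680; DTI 41% ≤ 45%; employment 84 ≥ 6 mo; reserves 7.3 ≥ 6 mo → does not qualify.

None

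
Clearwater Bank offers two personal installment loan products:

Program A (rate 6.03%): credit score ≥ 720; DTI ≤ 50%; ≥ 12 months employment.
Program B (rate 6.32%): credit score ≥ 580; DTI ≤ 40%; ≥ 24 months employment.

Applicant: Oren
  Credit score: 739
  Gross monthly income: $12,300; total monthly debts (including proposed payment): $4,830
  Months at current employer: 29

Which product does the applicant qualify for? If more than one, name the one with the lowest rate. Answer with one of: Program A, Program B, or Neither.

Program A

DTI = 4,830/12,300 = 39.3%.
Program A: score 739 ≥ 720; DTI 39.3% ≤ 50%; employment 29 ≥ 12 mo → qualifies.
Program B: score 739 ≥ 580; DTI 39.3% ≤ 40%; employment 29 ≥ 24 mo → qualifies.
Qualifying: Program A, Program B. Lowest rate is 6.03% → Program A.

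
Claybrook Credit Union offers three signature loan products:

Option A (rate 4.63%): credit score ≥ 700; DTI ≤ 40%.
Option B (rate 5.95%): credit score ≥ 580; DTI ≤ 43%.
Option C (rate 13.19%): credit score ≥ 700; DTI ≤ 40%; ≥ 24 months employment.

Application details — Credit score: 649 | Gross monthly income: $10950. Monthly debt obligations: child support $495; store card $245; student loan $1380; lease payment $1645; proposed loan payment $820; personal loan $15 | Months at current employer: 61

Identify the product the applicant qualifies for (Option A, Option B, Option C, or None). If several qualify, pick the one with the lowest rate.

Option B

Total debts = (495 + 245 + 1,380 + 1,645 + 820 + 15) = 4,600; DTI = 4,600/10,950 = 42%.
Option A: score 649 < 700; DTI 42% > 40% → does not qualify.
Option B: score 649 ≥ 580; DTI 42% ≤ 43% → qualifies.
Option C: score 649 < 700; DTI 42% > 40%; employment 61 ≥ 24 mo → does not qualify.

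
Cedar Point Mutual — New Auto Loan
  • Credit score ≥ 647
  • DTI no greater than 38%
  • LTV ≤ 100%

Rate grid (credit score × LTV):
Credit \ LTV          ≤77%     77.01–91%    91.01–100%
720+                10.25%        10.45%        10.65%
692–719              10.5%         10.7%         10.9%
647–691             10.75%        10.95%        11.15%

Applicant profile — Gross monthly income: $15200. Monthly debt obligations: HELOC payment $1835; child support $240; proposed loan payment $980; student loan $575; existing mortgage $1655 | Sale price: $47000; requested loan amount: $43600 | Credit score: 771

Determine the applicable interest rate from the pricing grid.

10.65%

Credit score 771 ≥ 647; Total monthly debts = (1,835 + 240 + 980 + 575 + 1,655) = 5,285. DTI: 5,285 ÷ 15,200 = 34.8%, within the 38% cap
LTV: 43,600 ÷ 47,000 = 92.8%, within 100% cap
Credit 771 → row 720+; LTV 92.8% → column 91.01–100%. Grid cell → 10.65%.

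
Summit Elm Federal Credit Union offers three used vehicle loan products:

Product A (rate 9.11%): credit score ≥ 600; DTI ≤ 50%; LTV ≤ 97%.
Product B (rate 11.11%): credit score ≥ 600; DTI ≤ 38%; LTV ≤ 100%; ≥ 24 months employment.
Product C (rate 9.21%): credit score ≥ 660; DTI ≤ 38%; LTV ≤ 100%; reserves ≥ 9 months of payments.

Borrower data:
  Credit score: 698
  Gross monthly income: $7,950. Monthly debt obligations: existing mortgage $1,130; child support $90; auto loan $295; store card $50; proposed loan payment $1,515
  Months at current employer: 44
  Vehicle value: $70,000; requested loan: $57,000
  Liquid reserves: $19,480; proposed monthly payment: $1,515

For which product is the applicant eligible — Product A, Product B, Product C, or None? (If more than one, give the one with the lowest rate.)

Product A

Total debts = (1,130 + 90 + 295 + 50 + 1,515) = 3,080; DTI = 3,080/7,950 = 38.7%.
LTV = 57,000/70,000 = 81.4%.
Reserves = 19,480/1,515 = 12.9 months.
Product A: score 698 ≥ 600; DTI 38.7% ≤ 50%; LTV 81.4% ≤ 97% → qualifies.
Product B: score 698 ≥ 600; DTI 38.7% > 38%; LTV 81.4% ≤ 100%; employment 44 ≥ 24 mo → does not qualify.
Product C: score 698 ≥ 660; DTI 38.7% > 38%; LTV 81.4% ≤ 100%; reserves 12.9 ≥ 9 mo → does not qualify.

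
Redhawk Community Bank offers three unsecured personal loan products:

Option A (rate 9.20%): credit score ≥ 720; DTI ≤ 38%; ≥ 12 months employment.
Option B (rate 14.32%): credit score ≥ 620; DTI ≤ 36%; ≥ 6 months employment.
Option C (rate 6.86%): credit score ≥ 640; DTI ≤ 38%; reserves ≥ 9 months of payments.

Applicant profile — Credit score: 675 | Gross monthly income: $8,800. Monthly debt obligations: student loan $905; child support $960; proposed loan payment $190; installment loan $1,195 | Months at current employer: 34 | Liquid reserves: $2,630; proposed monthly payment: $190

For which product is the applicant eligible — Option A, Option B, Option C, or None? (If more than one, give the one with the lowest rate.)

Option C

Total debts = (905 + 960 + 190 + 1,195) = 3,250; DTI = 3,250/8,800 = 36.9%.
Reserves = 2,630/190 = 13.8 months.
Option A: score 675 < 720; DTI 36.9% ≤ 38%; employment 34 ≥ 12 mo → does not qualify.
Option B: score 675 ≥ 620; DTI 36.9% > 36%; employment 34 ≥ 6 mo → does not qualify.
Option C: score 675 ≥ 640; DTI 36.9% ≤ 38%; reserves 13.8 ≥ 9 mo → qualifies.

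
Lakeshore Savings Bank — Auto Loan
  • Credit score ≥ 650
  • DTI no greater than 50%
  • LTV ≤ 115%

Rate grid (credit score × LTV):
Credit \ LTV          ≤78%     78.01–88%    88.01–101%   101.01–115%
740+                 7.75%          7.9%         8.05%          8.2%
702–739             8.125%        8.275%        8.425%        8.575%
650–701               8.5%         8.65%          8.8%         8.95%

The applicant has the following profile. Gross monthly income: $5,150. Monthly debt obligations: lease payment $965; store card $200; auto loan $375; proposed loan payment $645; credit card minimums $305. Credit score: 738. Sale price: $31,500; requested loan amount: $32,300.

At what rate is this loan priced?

8.575%

Credit score 738 ≥ 650; Total monthly debts = (965 + 200 + 375 + 645 + 305) = 2,490. DTI = 2,490/5,150 = 48.3% ≤ 50%
LTV: 32,300 ÷ 31,500 = 102.5%, within 115% cap
Score 738 is in the 702–739 band; LTV 102.5% is in the 101.01–115% band → 8.575%.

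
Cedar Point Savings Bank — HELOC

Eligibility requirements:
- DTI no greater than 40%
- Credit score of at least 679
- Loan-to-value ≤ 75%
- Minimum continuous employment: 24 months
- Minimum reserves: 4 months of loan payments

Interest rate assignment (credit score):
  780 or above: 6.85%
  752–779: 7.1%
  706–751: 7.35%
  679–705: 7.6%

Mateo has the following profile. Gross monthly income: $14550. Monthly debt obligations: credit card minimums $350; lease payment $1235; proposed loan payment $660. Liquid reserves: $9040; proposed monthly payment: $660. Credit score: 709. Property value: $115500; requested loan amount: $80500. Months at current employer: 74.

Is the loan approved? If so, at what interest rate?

Approved at 7.35%

Credit score 709 ≥ 679 (meets minimum)
Loan-to-value = 80,500/115,500 = 69.7% — pass (75% max)
Liquid reserves cover 9,040/660 = 13.7 months — ≥ 4 required
Total monthly debts = (350 + 1,235 + 660) = 2,245. DTI: 2,245 ÷ 14,550 = 15.4%, within the 40% cap
Employment 74 ≥ 24 months
All requirements met. Score 709 falls in the 706–751 tier → 7.35%.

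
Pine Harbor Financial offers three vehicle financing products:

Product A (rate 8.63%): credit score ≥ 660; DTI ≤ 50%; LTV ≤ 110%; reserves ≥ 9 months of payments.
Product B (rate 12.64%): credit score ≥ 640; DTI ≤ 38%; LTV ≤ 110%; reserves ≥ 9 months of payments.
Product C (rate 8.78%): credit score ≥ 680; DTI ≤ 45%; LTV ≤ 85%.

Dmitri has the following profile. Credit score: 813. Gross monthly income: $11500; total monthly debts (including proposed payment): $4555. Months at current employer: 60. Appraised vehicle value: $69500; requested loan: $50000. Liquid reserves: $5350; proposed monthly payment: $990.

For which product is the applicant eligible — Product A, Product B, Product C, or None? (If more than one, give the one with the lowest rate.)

DTI = 4,555/11,500 = 39.6%.
LTV = 50,000/69,500 = 71.9%.
Reserves = 5,350/990 = 5.4 months.
Product A: score 813 ≥ 660; DTI 39.6% ≤ 50%; LTV 71.9% ≤ 110%; reserves 5.4 < 9 mo → does not qualify.
Product B: score 813 ≥ 640; DTI 39.6% > 38%; LTV 71.9% ≤ 110%; reserves 5.4 < 9 mo → does not qualify.
Product C: score 813 ≥ 680; DTI 39.6% ≤ 45%; LTV 71.9% ≤ 85% → qualifies.

Product C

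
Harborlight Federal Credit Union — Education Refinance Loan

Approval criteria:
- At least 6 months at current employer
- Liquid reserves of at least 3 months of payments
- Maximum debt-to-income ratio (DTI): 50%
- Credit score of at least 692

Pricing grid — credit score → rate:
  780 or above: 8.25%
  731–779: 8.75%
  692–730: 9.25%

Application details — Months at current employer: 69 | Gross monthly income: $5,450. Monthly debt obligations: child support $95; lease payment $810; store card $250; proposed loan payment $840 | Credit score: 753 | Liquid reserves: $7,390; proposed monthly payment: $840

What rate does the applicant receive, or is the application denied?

Credit score 753 ≥ 692 (meets minimum)
Total monthly debts = (95 + 810 + 250 + 840) = 1,995. DTI = 1,995/5,450 = 36.6% ≤ 50%
Reserves: 7,390 ÷ 840 = 8.8 months (meets 3-month minimum)
Employment 69 ≥ 6 months
All requirements met. Score 753 falls in the 731–779 tier → 8.75%.

Approved at 8.75%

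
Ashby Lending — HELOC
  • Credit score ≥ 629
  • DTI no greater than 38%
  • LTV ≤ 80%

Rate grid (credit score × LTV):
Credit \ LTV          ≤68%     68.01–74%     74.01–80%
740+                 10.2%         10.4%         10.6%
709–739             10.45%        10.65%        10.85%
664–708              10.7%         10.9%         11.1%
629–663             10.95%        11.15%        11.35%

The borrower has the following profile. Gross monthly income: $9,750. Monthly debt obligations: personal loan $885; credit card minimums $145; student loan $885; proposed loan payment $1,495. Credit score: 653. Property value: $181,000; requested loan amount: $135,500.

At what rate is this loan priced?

Credit score 653 ≥ 629; Total monthly debts = (885 + 145 + 885 + 1,495) = 3,410. Debt-to-income = 3,410/9,750 = 35% — meets 38% limit
LTV: 135,500 ÷ 181,000 = 74.9%, within 80% cap
Credit 653 → row 629–663; LTV 74.9% → column 74.01–80%. Grid cell → 11.35%.

11.35%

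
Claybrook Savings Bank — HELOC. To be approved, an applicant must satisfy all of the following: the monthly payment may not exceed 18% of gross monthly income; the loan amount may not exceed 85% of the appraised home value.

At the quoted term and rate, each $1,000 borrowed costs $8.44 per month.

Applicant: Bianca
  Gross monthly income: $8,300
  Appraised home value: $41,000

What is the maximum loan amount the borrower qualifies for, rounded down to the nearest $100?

Payment cap: 18% × $8,300 = $1,494/month.
At $8.44 per $1,000, that supports 1,494/8.44 × 1,000 ≈ $177,014 → $177,000.
LTV cap: 85% × $41,000 = $34,850 → $34,800.
Binding constraint: loan-to-value.

$34,800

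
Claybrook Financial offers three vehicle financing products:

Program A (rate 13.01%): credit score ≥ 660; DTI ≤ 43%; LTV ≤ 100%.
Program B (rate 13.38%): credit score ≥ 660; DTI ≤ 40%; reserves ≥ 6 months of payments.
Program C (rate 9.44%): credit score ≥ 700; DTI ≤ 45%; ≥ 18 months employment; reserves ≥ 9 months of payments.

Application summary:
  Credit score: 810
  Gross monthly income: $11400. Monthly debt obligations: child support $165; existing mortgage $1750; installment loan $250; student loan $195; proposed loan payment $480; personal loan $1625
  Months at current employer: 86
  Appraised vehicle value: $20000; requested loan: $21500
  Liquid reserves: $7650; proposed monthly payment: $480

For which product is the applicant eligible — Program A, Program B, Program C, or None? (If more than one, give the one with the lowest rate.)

Program C

Total debts = (165 + 1,750 + 250 + 195 + 480 + 1,625) = 4,465; DTI = 4,465/11,400 = 39.2%.
LTV = 21,500/20,000 = 107.5%.
Reserves = 7,650/480 = 15.9 months.
Program A: score 810 ≥ 660; DTI 39.2% ≤ 43%; LTV 107.5% > 100% → does not qualify.
Program B: score 810 ≥ 660; DTI 39.2% ≤ 40%; reserves 15.9 ≥ 6 mo → qualifies.
Program C: score 810 ≥ 700; DTI 39.2% ≤ 45%; employment 86 ≥ 18 mo; reserves 15.9 ≥ 9 mo → qualifies.
Qualifying: Program B, Program C. Lowest rate is 9.44% → Program C.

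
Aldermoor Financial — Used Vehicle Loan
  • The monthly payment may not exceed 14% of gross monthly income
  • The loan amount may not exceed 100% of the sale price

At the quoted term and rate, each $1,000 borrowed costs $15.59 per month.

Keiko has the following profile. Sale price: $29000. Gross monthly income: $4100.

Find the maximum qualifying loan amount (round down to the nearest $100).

$29,000

Payment cap: 14% × $4,100 = $574/month.
At $15.59 per $1,000, that supports 574/15.59 × 1,000 ≈ $36,818 → $36,800.
LTV cap: 100% × $29,000 = $29,000 → $29,000.
Binding constraint: loan-to-value.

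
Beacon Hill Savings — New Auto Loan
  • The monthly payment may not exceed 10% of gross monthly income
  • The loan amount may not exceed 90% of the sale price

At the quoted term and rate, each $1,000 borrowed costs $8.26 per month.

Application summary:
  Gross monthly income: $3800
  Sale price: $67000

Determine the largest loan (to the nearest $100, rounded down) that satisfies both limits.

Payment cap: 10% × $3,800 = $380/month.
At $8.26 per $1,000, that supports 380/8.26 × 1,000 ≈ $46,004 → $46,000.
LTV cap: 90% × $67,000 = $60,300 → $60,300.
Binding constraint: payment-to-income.

$46,000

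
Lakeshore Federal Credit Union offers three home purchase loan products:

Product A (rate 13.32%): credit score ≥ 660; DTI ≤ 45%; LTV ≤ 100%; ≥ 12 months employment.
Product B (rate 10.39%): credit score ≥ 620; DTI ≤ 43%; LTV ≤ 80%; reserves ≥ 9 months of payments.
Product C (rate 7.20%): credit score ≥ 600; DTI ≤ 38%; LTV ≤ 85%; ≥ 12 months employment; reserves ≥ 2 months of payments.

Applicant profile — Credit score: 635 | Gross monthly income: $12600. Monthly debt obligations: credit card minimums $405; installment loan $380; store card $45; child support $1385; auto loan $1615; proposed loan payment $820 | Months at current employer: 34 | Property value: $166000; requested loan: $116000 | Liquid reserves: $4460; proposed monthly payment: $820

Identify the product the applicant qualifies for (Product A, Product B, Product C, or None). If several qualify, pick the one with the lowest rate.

Total debts = (405 + 380 + 45 + 1,385 + 1,615 + 820) = 4,650; DTI = 4,650/12,600 = 36.9%.
LTV = 116,000/166,000 = 69.9%.
Reserves = 4,460/820 = 5.4 months.
Product A: score 635 < 660; DTI 36.9% ≤ 45%; LTV 69.9% ≤ 100%; employment 34 ≥ 12 mo → does not qualify.
Product B: score 635 ≥ 620; DTI 36.9% ≤ 43%; LTV 69.9% ≤ 80%; reserves 5.4 < 9 mo → does not qualify.
Product C: score 635 ≥ 600; DTI 36.9% ≤ 38%; LTV 69.9% ≤ 85%; employment 34 ≥ 12 mo; reserves 5.4 ≥ 2 mo → qualifies.

Product C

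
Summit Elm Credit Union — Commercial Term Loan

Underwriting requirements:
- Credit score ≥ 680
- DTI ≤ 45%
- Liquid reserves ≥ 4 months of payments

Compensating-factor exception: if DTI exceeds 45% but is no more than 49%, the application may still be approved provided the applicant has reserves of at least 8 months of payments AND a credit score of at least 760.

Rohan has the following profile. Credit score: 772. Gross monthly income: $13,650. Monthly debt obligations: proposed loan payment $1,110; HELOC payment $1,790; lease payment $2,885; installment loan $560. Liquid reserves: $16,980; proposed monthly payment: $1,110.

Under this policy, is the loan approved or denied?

Approved

Credit score 772 ≥ 680 (meets base)
Total debts = (1,110 + 1,790 + 2,885 + 560) = 6,345. DTI: 6,345 ÷ 13,650 = 46.5%, over the 45% base limit.
Reserves = 16,980/1,110 = 15.3 months ≥ 4
46.5% falls in the override range (45%–49%), so the compensating-factor test applies.
Reserves 15.3 ≥ 8 months; credit score 772 ≥ 760.
Both compensating conditions met → exception applies.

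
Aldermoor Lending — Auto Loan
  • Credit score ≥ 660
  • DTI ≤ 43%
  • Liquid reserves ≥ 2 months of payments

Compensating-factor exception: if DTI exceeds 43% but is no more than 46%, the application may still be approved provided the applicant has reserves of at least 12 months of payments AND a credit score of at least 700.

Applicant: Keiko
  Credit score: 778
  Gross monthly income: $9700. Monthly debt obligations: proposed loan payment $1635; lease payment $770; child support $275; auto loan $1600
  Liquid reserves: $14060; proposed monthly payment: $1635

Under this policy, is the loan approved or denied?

Denied

Credit score 778 ≥ 660 (meets base)
Total debts = (1,635 + 770 + 275 + 1,600) = 4,280. DTI = 4,280/9,700 = 44.1% > 43% — standard DTI limit exceeded.
Reserves = 14,060/1,635 = 8.6 months ≥ 2
44.1% falls in the override range (43%–46%), so the compensating-factor test applies.
Override check — reserves: 8.6 mo (short of 12); score: 778 (ok).
Compensating-factor requirement not fully met.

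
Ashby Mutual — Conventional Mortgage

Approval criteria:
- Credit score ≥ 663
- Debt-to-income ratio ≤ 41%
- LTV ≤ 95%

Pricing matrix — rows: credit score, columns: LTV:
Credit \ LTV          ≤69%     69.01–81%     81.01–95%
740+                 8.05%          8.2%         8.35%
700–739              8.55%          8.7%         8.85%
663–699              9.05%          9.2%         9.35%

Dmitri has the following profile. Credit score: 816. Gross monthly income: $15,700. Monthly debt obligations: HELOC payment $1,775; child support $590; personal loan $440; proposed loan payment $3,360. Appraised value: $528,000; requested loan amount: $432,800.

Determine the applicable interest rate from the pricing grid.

Credit score 816 ≥ 663; Total monthly debts = (1,775 + 590 + 440 + 3,360) = 6,165. DTI = 6,165/15,700 = 39.3% ≤ 41%
LTV = 432,800/528,000 = 82% ≤ 95%
Row: 816 falls in 740+. Column: 82% falls in 81.01–95%. Rate = 8.35%.

8.35%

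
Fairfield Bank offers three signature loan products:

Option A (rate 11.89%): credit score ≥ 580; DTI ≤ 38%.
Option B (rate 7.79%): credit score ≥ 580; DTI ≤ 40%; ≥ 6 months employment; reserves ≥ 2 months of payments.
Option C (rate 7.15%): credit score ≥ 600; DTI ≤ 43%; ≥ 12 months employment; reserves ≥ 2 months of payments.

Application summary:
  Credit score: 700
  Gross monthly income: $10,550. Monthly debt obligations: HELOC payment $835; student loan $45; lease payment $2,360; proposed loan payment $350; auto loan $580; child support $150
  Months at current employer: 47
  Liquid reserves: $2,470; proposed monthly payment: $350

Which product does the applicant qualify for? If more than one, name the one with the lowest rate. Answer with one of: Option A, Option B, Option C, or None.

Option C

Total debts = (835 + 45 + 2,360 + 350 + 580 + 150) = 4,320; DTI = 4,320/10,550 = 40.9%.
Reserves = 2,470/350 = 7.1 months.
Option A: score 700 ≥ 580; DTI 40.9% > 38% → does not qualify.
Option B: score 700 ≥ 580; DTI 40.9% > 40%; employment 47 ≥ 6 mo; reserves 7.1 ≥ 2 mo → does not qualify.
Option C: score 700 ≥ 600; DTI 40.9% ≤ 43%; employment 47 ≥ 12 mo; reserves 7.1 ≥ 2 mo → qualifies.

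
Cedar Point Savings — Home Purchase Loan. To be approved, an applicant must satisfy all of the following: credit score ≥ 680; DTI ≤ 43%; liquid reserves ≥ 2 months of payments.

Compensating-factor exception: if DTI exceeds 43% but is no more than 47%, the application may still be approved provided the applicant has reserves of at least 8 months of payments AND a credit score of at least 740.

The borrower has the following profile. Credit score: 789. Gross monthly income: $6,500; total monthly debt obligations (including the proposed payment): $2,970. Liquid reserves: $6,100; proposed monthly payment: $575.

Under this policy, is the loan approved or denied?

Credit score 789 ≥ 680 (meets base)
DTI = 2,970/6,500 = 45.7% > 43% — standard DTI limit exceeded.
Reserves: 6,100 ÷ 575 = 10.6 months (meets 2-month minimum)
DTI 45.7% is within the 43%–47% exception band; checking compensating factors.
Reserves 10.6 ≥ 8 months; credit score 789 ≥ 740.
Both override conditions satisfied; DTI exception granted.

Approved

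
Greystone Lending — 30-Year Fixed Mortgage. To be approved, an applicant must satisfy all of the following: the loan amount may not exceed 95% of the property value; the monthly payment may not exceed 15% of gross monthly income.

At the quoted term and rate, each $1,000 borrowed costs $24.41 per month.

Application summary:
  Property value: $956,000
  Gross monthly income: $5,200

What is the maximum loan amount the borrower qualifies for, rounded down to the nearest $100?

Payment cap: 15% × $5,200 = $780/month.
At $24.41 per $1,000, that supports 780/24.41 × 1,000 ≈ $31,954 → $31,900.
LTV cap: 95% × $956,000 = $908,200 → $908,200.
Binding constraint: payment-to-income.

$31,900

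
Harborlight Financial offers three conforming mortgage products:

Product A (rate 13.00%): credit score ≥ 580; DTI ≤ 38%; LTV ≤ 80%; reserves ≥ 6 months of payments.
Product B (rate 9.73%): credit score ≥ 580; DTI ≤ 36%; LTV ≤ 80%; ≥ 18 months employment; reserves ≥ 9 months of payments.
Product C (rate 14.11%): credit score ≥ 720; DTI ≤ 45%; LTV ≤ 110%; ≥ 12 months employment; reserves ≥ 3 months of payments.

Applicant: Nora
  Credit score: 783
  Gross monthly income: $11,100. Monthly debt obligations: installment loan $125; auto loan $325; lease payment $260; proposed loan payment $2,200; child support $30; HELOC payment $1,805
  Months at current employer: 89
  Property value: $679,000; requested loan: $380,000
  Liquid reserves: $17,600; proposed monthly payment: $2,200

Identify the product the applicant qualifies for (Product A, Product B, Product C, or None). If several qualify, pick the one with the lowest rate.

Product C

Total debts = (125 + 325 + 260 + 2,200 + 30 + 1,805) = 4,745; DTI = 4,745/11,100 = 42.7%.
LTV = 380,000/679,000 = 56%.
Reserves = 17,600/2,200 = 8.0 months.
Product A: score 783 ≥ 580; DTI 42.7% > 38%; LTV 56% ≤ 80%; reserves 8.0 ≥ 6 mo → does not qualify.
Product B: score 783 ≥ 580; DTI 42.7% > 36%; LTV 56% ≤ 80%; employment 89 ≥ 18 mo; reserves 8.0 < 9 mo → does not qualify.
Product C: score 783 ≥ 720; DTI 42.7% ≤ 45%; LTV 56% ≤ 110%; employment 89 ≥ 12 mo; reserves 8.0 ≥ 3 mo → qualifies.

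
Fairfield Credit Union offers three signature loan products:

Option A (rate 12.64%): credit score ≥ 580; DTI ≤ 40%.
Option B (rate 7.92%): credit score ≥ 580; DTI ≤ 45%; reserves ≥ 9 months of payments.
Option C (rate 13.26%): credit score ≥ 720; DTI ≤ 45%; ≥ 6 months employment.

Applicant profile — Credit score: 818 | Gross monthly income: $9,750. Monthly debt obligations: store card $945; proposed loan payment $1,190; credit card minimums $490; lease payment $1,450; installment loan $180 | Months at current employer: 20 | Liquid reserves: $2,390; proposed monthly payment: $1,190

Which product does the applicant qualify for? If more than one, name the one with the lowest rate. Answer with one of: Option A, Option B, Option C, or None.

Option C

Total debts = (945 + 1,190 + 490 + 1,450 + 180) = 4,255; DTI = 4,255/9,750 = 43.6%.
Reserves = 2,390/1,190 = 2.0 months.
Option A: score 818 ≥ 580; DTI 43.6% > 40% → does not qualify.
Option B: score 818 ≥ 580; DTI 43.6% ≤ 45%; reserves 2.0 < 9 mo → does not qualify.
Option C: score 818 ≥ 720; DTI 43.6% ≤ 45%; employment 20 ≥ 6 mo → qualifies.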